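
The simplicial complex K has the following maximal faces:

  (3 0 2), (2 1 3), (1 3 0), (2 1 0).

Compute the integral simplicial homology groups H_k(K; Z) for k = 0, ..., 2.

H_0 = Z,  H_1 = 0,  H_2 = Z.

Fix the vertex order 0 < 1 < 2 < 3 and write every simplex with vertices in increasing order. Then dim K = 2 and the simplices of K are:

  0-simplices (4): [0], [1], [2], [3]
  1-simplices (6): [0,1], [0,2], [0,3], [1,2], [1,3], [2,3]
  2-simplices (4): [0,1,2], [0,1,3], [0,2,3], [1,2,3]

giving chain groups C_0 ≅ Z^4, C_1 ≅ Z^6, C_2 ≅ Z^4.

Boundary ∂_1: C_1 → C_0 sends each edge [p,q] (with p < q) to q − p.
The 4×6 boundary matrix has rank 3 and Smith normal form diag(1,1,1).

The boundary map ∂_2: C_2 → C_1 sends each 2-simplex [p,q,r] to [q,r] − [p,r] + [p,q]. For instance
  ∂[1,2,3] = [2,3] − [1,3] + [1,2],
  ∂[0,2,3] = [2,3] − [0,3] + [0,2].
The 6×4 boundary matrix has rank 3 and Smith normal form diag(1,1,1).

Now H_k = ker ∂_k / im ∂_{k+1}, so:

  H_0: rank C_0 − rank ∂_1 = 4 − 3 = 1, and the invariant factors of ∂_1 are all 1, so H_0 = Z.
  H_1: rank ker ∂_1 − rank ∂_2 = (6 − 3) − 3 = 0, and the invariant factors of ∂_2 are all 1, so H_1 = 0.
  H_2: rank ker ∂_2 − rank ∂_3 = (4 − 3) − 0 = 1, and there is no ∂_3, so H_2 = Z.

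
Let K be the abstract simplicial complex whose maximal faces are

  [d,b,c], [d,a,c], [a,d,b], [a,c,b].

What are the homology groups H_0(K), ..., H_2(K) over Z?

Take the total order a < b < c < d on the vertex set. Then K (dimension 2) consists of the simplices:

  0-simplices (4): a, b, c, d
  1-simplices (6): ab, ac, ad, bc, bd, cd
  2-simplices (4): abc, abd, acd, bcd

giving chain groups C_0 ≅ Z^4, C_1 ≅ Z^6, C_2 ≅ Z^4.

∂_1: C_1 → C_0 is given by ∂[p,q] = [q] − [p].
The 4×6 boundary matrix has rank 3 and Smith normal form diag(1,1,1).

Boundary ∂_2: C_2 → C_1 sends each 2-simplex [p,q,r] to [q,r] − [p,r] + [p,q]. For instance
  ∂abc = bc − ac + ab,
  ∂bcd = cd − bd + bc.
The resulting 6×4 matrix has rank 3, and its Smith normal form has invariant factors (1,1,1).

Computing H_k = (kernel of ∂_k) / (image of ∂_{k+1}):

  H_0: rank C_0 − rank ∂_1 = 4 − 3 = 1, and the invariant factors of ∂_1 are all 1, so H_0 = Z.
  H_1: rank ker ∂_1 − rank ∂_2 = (6 − 3) − 3 = 0, and the invariant factors of ∂_2 are all 1, so H_1 = 0.
  H_2: rank ker ∂_2 − rank ∂_3 = (4 − 3) − 0 = 1, and there is no ∂_3, so H_2 = Z.

As a check, the Euler characteristic is 4 − 6 + 4 = 2, which agrees with 1 − 0 + 1 = 2.

H_0 = Z,  H_1 = 0,  H_2 = Z.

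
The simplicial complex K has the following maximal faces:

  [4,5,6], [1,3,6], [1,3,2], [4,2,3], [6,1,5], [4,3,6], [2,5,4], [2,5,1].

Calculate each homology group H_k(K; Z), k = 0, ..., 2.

H_0 = Z,  H_1 = 0,  H_2 = Z.

We work with the vertex ordering 1 < 2 < 3 < 4 < 5 < 6. The simplices of K, each written with vertices in increasing order, are:

  0-simplices (6): [1], [2], [3], [4], [5], [6]
  1-simplices (12): [1,2], [1,3], [1,5], [1,6], [2,3], [2,4], [2,5], [3,4], [3,6], [4,5], [4,6], [5,6]
  2-simplices (8): [1,2,3], [1,2,5], [1,3,6], [1,5,6], [2,3,4], [2,4,5], [3,4,6], [4,5,6]

so the chain groups are C_0 ≅ Z^6, C_1 ≅ Z^12, C_2 ≅ Z^8.

The boundary map ∂_1: C_1 → C_0 maps an edge to its endpoints' difference, ∂[p,q] = q − p. For instance
  ∂[1,2] = [2] − [1].
The 6×12 boundary matrix has rank 5 and Smith normal form diag(1,1,1,1,1).

Boundary ∂_2: C_2 → C_1 acts by ∂[p,q,r] = [q,r] − [p,r] + [p,q]. For instance
  ∂[1,2,5] = [2,5] − [1,5] + [1,2],
  ∂[1,5,6] = [5,6] − [1,6] + [1,5].
This gives a 12×8 integer matrix of rank 7; reducing to Smith normal form yields diagonal entries (1,1,1,1,1,1,1).

Computing H_k = (kernel of ∂_k) / (image of ∂_{k+1}):

  H_0: rank C_0 − rank ∂_1 = 6 − 5 = 1, and the invariant factors of ∂_1 are all 1, so H_0 ≅ Z.
  H_1: rank ker ∂_1 − rank ∂_2 = (12 − 5) − 7 = 0, and the invariant factors of ∂_2 are all 1, so H_1 ≅ 0.
  H_2: rank ker ∂_2 − rank ∂_3 = (8 − 7) − 0 = 1, and there is no ∂_3, so H_2 ≅ Z.

As a check, the Euler characteristic is 6 − 12 + 8 = 2, which agrees with 1 − 0 + 1 = 2.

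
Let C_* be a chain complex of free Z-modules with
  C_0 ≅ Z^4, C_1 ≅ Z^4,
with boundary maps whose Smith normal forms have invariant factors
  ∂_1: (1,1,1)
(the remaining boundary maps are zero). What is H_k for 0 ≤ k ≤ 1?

H_0 = Z,  H_1 = Z.

H_0: b_0 = 4 − 0 − 3 = 1; torsion from ∂_1 factors > 1: none. So H_0 = Z.
H_1: b_1 = 4 − 3 − 0 = 1; torsion from ∂_2 factors > 1: none. So H_1 = Z.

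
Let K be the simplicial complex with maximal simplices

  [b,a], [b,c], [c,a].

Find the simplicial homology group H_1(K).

Take the total order a < b < c on the vertex set. Then K (dimension 1) consists of the simplices:

  0-simplices (3): a, b, c
  1-simplices (3): ab, ac, bc

giving chain groups C_0 ≅ Z^3, C_1 ≅ Z^3.

∂_1: C_1 → C_0 is given by ∂[p,q] = [q] − [p]. For instance
  ∂bc = c − b.
The resulting 3×3 matrix has rank 2, and its Smith normal form has invariant factors (1,1).

Computing H_k = (kernel of ∂_k) / (image of ∂_{k+1}):

  H_1: rank ker ∂_1 − rank ∂_2 = (3 − 2) − 0 = 1, and there is no ∂_2, so H_1 ≅ Z.

(K is a triangulation of the circle S^1.)

H_1 ≅ Z.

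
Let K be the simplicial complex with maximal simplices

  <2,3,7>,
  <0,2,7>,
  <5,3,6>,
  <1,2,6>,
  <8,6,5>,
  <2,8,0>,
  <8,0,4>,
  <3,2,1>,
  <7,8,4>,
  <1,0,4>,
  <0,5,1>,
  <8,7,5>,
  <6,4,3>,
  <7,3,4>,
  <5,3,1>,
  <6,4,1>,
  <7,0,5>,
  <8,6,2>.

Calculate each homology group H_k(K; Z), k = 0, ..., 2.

H_0 ≅ Z,  H_1 ≅ Z ⊕ Z/2,  H_2 = 0.

Fix the vertex order 0 < 1 < 2 < 3 < 4 < 5 < 6 < 7 < 8 and write every simplex with vertices in increasing order. Then dim K = 2 and the simplices of K are:

  0-simplices (9): [0], [1], [2], [3], [4], [5], [6], [7], [8]
  1-simplices (27): (27 of them)
  2-simplices (18): [0,1,4], [0,1,5], [0,2,7], [0,2,8], [0,4,8], [0,5,7], [1,2,3], [1,2,6], [1,3,5], [1,4,6], [2,3,7], [2,6,8], [3,4,6], [3,4,7], [3,5,6], [4,7,8], [5,6,8], [5,7,8]

so the chain groups are C_0 ≅ Z^9, C_1 ≅ Z^27, C_2 ≅ Z^18.

∂_1: C_1 → C_0 sends each edge [p,q] (with p < q) to q − p.
As a 9×27 matrix over Z this has rank 8, with invariant factors (1,1,1,1,1,1,1,1).

Boundary ∂_2: C_2 → C_1 acts by ∂[p,q,r] = [q,r] − [p,r] + [p,q]. For instance
  ∂[5,7,8] = [7,8] − [5,8] + [5,7],
  ∂[3,4,6] = [4,6] − [3,6] + [3,4].
As a 27×18 matrix over Z this has rank 18, with invariant factors (1,1,1,1,1,1,1,1,1,1,1,1,1,1,1,1,1,2).

Reading off H_k = ker ∂_k / im ∂_{k+1}:

  H_0: rank C_0 − rank ∂_1 = 9 − 8 = 1, and the invariant factors of ∂_1 are all 1, so H_0 ≅ Z.
  H_1: rank ker ∂_1 − rank ∂_2 = (27 − 8) − 18 = 1, and ∂_2 has invariant factor 2 > 1, so H_1 ≅ Z ⊕ Z/2.
  H_2: rank ker ∂_2 − rank ∂_3 = (18 − 18) − 0 = 0, and there is no ∂_3, so H_2 ≅ 0.

As a check, the Euler characteristic is 9 − 27 + 18 = 0, which agrees with 1 − 1 + 0 = 0.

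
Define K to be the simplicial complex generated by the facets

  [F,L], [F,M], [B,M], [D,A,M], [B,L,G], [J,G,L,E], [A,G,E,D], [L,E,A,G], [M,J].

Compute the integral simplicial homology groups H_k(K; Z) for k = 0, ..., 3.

H_0 = Z,  H_1 = Z^3,  H_2 = 0,  H_3 = 0.

K has 9 vertices, 20 edges, 12 triangles, 3 3-simplices.
rank ∂_0 = 0, rank ∂_1 = 8 ⇒ b_0 = 9 − 0 − 8 = 1; all invariant factors of ∂_1 are 1 so no torsion. So H_0 ≅ Z.
rank ∂_1 = 8, rank ∂_2 = 9 ⇒ b_1 = 20 − 8 − 9 = 3; all invariant factors of ∂_2 are 1 so no torsion. So H_1 ≅ Z^3.
rank ∂_2 = 9, rank ∂_3 = 3 ⇒ b_2 = 12 − 9 − 3 = 0; all invariant factors of ∂_3 are 1 so no torsion. So H_2 ≅ 0.
rank ∂_3 = 3, rank ∂_4 = 0 ⇒ b_3 = 3 − 3 − 0 = 0. So H_3 ≅ 0.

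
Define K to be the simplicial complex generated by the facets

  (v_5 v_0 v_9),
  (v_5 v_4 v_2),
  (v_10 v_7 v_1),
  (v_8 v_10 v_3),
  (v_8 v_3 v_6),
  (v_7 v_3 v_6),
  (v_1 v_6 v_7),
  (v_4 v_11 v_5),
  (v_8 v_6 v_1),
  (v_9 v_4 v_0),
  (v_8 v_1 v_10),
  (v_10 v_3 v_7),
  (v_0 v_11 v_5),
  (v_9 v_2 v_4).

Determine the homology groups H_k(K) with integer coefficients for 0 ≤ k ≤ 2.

Fix the vertex order v_0 < v_1 < v_2 < v_3 < v_4 < v_5 < v_6 < v_7 < v_8 < v_9 < v_10 < v_11 and write every simplex with vertices in increasing order. Then dim K = 2 and the simplices of K are:

  0-simplices (12): [v_0], [v_1], [v_2], [v_3], [v_4], [v_5], [v_6], [v_7], [v_8], [v_9], [v_10], [v_11]
  1-simplices (24): (24 of them)
  2-simplices (14): (14 of them)

so the chain groups are C_0 ≅ Z^12, C_1 ≅ Z^24, C_2 ≅ Z^14.

Boundary ∂_1: C_1 → C_0 maps an edge to its endpoints' difference, ∂[p,q] = q − p. For instance
  ∂[v_3,v_8] = [v_8] − [v_3].
The resulting 12×24 matrix has rank 10, and its Smith normal form has invariant factors (1,1,1,1,1,1,1,1,1,1).

The boundary map ∂_2: C_2 → C_1 acts by ∂[p,q,r] = [q,r] − [p,r] + [p,q]. For instance
  ∂[v_0,v_5,v_11] = [v_5,v_11] − [v_0,v_11] + [v_0,v_5],
  ∂[v_3,v_6,v_7] = [v_6,v_7] − [v_3,v_7] + [v_3,v_6].
The 24×14 boundary matrix has rank 13 and Smith normal form diag(1,1,1,1,1,1,1,1,1,1,1,1,1).

Computing H_k = (kernel of ∂_k) / (image of ∂_{k+1}):

  H_0: rank C_0 − rank ∂_1 = 12 − 10 = 2, and the invariant factors of ∂_1 are all 1, so H_0 ≅ Z^2.
  H_1: rank ker ∂_1 − rank ∂_2 = (24 − 10) − 13 = 1, and the invariant factors of ∂_2 are all 1, so H_1 ≅ Z.
  H_2: rank ker ∂_2 − rank ∂_3 = (14 − 13) − 0 = 1, and there is no ∂_3, so H_2 ≅ Z.

H_0 ≅ Z^2,  H_1 ≅ Z,  H_2 ≅ Z.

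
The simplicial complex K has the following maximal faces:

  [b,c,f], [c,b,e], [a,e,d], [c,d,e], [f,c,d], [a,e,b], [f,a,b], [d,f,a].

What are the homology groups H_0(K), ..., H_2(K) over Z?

We work with the vertex ordering a < b < c < d < e < f. The simplices of K, each written with vertices in increasing order, are:

  0-simplices (6): a, b, c, d, e, f
  1-simplices (12): ab, ad, ae, af, bc, be, bf, cd, ce, cf, de, df
  2-simplices (8): abe, abf, ade, adf, bce, bcf, cde, cdf

giving chain groups C_0 ≅ Z^6, C_1 ≅ Z^12, C_2 ≅ Z^8.

Boundary ∂_1: C_1 → C_0 sends each edge [p,q] (with p < q) to q − p. For instance
  ∂cd = d − c.
This gives a 6×12 integer matrix of rank 5; reducing to Smith normal form yields diagonal entries (1,1,1,1,1).

∂_2: C_2 → C_1 sends each 2-simplex [p,q,r] to [q,r] − [p,r] + [p,q]. For instance
  ∂ade = de − ae + ad,
  ∂abe = be − ae + ab.
The resulting 12×8 matrix has rank 7, and its Smith normal form has invariant factors (1,1,1,1,1,1,1).

Reading off H_k = ker ∂_k / im ∂_{k+1}:

  H_0: rank C_0 − rank ∂_1 = 6 − 5 = 1, and the invariant factors of ∂_1 are all 1, so H_0 ≅ Z.
  H_1: rank ker ∂_1 − rank ∂_2 = (12 − 5) − 7 = 0, and the invariant factors of ∂_2 are all 1, so H_1 ≅ 0.
  H_2: rank ker ∂_2 − rank ∂_3 = (8 − 7) − 0 = 1, and there is no ∂_3, so H_2 ≅ Z.

As a check, the Euler characteristic is 6 − 12 + 8 = 2, which agrees with 1 − 0 + 1 = 2.
(K is a triangulation of the 2-sphere S^2.)

H_0 = Z,  H_1 = 0,  H_2 = Z.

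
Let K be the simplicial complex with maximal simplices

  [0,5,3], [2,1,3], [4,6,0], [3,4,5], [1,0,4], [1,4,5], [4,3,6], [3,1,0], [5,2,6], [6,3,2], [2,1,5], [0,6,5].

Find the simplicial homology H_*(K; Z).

K has 7 vertices, 18 edges, 12 triangles.
rank ∂_0 = 0, rank ∂_1 = 6 ⇒ b_0 = 7 − 0 − 6 = 1; all invariant factors of ∂_1 are 1 so no torsion. So H_0 = Z.
rank ∂_1 = 6, rank ∂_2 = 12 ⇒ b_1 = 18 − 6 − 12 = 0; ∂_2 has invariant factor(s) [2] giving torsion. So H_1 = Z_2.
rank ∂_2 = 12, rank ∂_3 = 0 ⇒ b_2 = 12 − 12 − 0 = 0. So H_2 = 0.

H_0 = Z,  H_1 = Z_2,  H_2 = 0.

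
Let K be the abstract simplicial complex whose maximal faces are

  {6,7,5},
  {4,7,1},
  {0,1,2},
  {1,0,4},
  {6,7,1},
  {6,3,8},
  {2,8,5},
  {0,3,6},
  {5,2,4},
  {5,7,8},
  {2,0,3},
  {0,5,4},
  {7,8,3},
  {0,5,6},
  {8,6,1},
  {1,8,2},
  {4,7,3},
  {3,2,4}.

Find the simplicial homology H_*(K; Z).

We work with the vertex ordering 0 < 1 < 2 < 3 < 4 < 5 < 6 < 7 < 8. The simplices of K, each written with vertices in increasing order, are:

  0-simplices (9): [0], [1], [2], [3], [4], [5], [6], [7], [8]
  1-simplices (27): (27 of them)
  2-simplices (18): [0,1,2], [0,1,4], [0,2,3], [0,3,6], [0,4,5], [0,5,6], [1,2,8], [1,4,7], [1,6,7], [1,6,8], [2,3,4], [2,4,5], [2,5,8], [3,4,7], [3,6,8], [3,7,8], [5,6,7], [5,7,8]

giving chain groups C_0 ≅ Z^9, C_1 ≅ Z^27, C_2 ≅ Z^18.

∂_1: C_1 → C_0 maps an edge to its endpoints' difference, ∂[p,q] = q − p.
As a 9×27 matrix over Z this has rank 8, with invariant factors (1,1,1,1,1,1,1,1).

The boundary map ∂_2: C_2 → C_1 sends each 2-simplex [p,q,r] to [q,r] − [p,r] + [p,q]. For instance
  ∂[1,2,8] = [2,8] − [1,8] + [1,2],
  ∂[0,1,4] = [1,4] − [0,4] + [0,1].
This gives a 27×18 integer matrix of rank 18; reducing to Smith normal form yields diagonal entries (1,1,1,1,1,1,1,1,1,1,1,1,1,1,1,1,1,2).

From H_k ≅ ker(∂_k) / im(∂_{k+1}) we obtain:

  H_0: rank C_0 − rank ∂_1 = 9 − 8 = 1, and the invariant factors of ∂_1 are all 1, so H_0 ≅ Z.
  H_1: rank ker ∂_1 − rank ∂_2 = (27 − 8) − 18 = 1, and ∂_2 has invariant factor 2 > 1, so H_1 ≅ Z ⊕ Z/2Z.
  H_2: rank ker ∂_2 − rank ∂_3 = (18 − 18) − 0 = 0, and there is no ∂_3, so H_2 ≅ 0.

As a check, the Euler characteristic is 9 − 27 + 18 = 0, which agrees with 1 − 1 + 0 = 0.

H_0 ≅ Z,  H_1 ≅ Z ⊕ Z/2Z,  H_2 = 0.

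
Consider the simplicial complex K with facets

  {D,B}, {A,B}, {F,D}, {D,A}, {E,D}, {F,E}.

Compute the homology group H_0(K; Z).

Order the vertices as A < B < D < E < F. Listing each simplex with vertices in this order, K has dimension 1 with simplices:

  0-simplices (5): A, B, D, E, F
  1-simplices (6): AB, AD, BD, DE, DF, EF

giving chain groups C_0 ≅ Z^5, C_1 ≅ Z^6.

Boundary ∂_1: C_1 → C_0 maps an edge to its endpoints' difference, ∂[p,q] = q − p. For instance
  ∂BD = D − B.
The resulting 5×6 matrix has rank 4, and its Smith normal form has invariant factors (1,1,1,1).

Computing H_k = (kernel of ∂_k) / (image of ∂_{k+1}):

  H_0: rank C_0 − rank ∂_1 = 5 − 4 = 1, and the invariant factors of ∂_1 are all 1, so H_0 = Z.

H_0 ≅ Z.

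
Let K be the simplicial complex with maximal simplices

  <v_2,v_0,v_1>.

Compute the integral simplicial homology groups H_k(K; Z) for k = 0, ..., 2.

Fix the vertex order v_0 < v_1 < v_2 and write every simplex with vertices in increasing order. Then dim K = 2 and the simplices of K are:

  0-simplices (3): [v_0], [v_1], [v_2]
  1-simplices (3): [v_0,v_1], [v_0,v_2], [v_1,v_2]
  2-simplices (1): [v_0,v_1,v_2]

Hence C_0 ≅ Z^3, C_1 ≅ Z^3, C_2 ≅ Z^1.

∂_1: C_1 → C_0 maps an edge to its endpoints' difference, ∂[p,q] = q − p.
This gives a 3×3 integer matrix of rank 2; reducing to Smith normal form yields diagonal entries (1,1).

The boundary map ∂_2: C_2 → C_1 sends each 2-simplex [p,q,r] to [q,r] − [p,r] + [p,q]. For instance
  ∂[v_0,v_1,v_2] = [v_1,v_2] − [v_0,v_2] + [v_0,v_1].
The 3×1 boundary matrix has rank 1 and Smith normal form diag(1).

From H_k ≅ ker(∂_k) / im(∂_{k+1}) we obtain:

  H_0: rank C_0 − rank ∂_1 = 3 − 2 = 1, and the invariant factors of ∂_1 are all 1, so H_0 ≅ Z.
  H_1: rank ker ∂_1 − rank ∂_2 = (3 − 2) − 1 = 0, and the invariant factors of ∂_2 are all 1, so H_1 ≅ 0.
  H_2: rank ker ∂_2 − rank ∂_3 = (1 − 1) − 0 = 0, and there is no ∂_3, so H_2 ≅ 0.

(K is a triangulation of the 2-simplex.)

H_0 = Z,  H_1 = 0,  H_2 = 0.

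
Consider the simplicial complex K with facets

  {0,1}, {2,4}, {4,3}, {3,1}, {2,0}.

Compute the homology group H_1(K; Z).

K has 5 vertices, 5 edges.
rank ∂_1 = 4, rank ∂_2 = 0 ⇒ b_1 = 5 − 4 − 0 = 1. So H_1 = Z.

H_1 = Z.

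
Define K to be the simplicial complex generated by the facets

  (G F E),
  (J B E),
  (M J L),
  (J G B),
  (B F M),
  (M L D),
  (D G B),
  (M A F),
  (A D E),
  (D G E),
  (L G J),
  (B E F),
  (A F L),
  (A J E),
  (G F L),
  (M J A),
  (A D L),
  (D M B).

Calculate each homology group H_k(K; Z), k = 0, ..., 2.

H_0 = Z,  H_1 = Z ⊕ Z/2,  H_2 = 0.

K has 9 vertices, 27 edges, 18 triangles.
rank ∂_0 = 0, rank ∂_1 = 8 ⇒ b_0 = 9 − 0 − 8 = 1; all invariant factors of ∂_1 are 1 so no torsion. So H_0 ≅ Z.
rank ∂_1 = 8, rank ∂_2 = 18 ⇒ b_1 = 27 − 8 − 18 = 1; ∂_2 has invariant factor(s) [2] giving torsion. So H_1 ≅ Z ⊕ Z/2.
rank ∂_2 = 18, rank ∂_3 = 0 ⇒ b_2 = 18 − 18 − 0 = 0. So H_2 ≅ 0.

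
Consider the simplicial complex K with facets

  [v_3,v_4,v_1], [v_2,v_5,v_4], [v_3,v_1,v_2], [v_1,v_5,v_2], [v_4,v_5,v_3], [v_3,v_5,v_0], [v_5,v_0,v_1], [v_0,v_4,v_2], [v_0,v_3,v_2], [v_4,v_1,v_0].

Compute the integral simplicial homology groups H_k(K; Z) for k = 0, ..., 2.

H_0 ≅ Z,  H_1 ≅ Z/2,  H_2 = 0.

Order the vertices as v_0 < v_1 < v_2 < v_3 < v_4 < v_5. Listing each simplex with vertices in this order, K has dimension 2 with simplices:

  0-simplices (6): [v_0], [v_1], [v_2], [v_3], [v_4], [v_5]
  1-simplices (15): (15 of them)
  2-simplices (10): [v_0,v_1,v_4], [v_0,v_1,v_5], [v_0,v_2,v_3], [v_0,v_2,v_4], [v_0,v_3,v_5], [v_1,v_2,v_3], [v_1,v_2,v_5], [v_1,v_3,v_4], [v_2,v_4,v_5], [v_3,v_4,v_5]

so the chain groups are C_0 ≅ Z^6, C_1 ≅ Z^15, C_2 ≅ Z^10.

∂_1: C_1 → C_0 is given by ∂[p,q] = [q] − [p]. For instance
  ∂[v_1,v_4] = [v_4] − [v_1].
The 6×15 boundary matrix has rank 5 and Smith normal form diag(1,1,1,1,1).

Boundary ∂_2: C_2 → C_1 maps a triangle to the signed sum of its edges. For instance
  ∂[v_2,v_4,v_5] = [v_4,v_5] − [v_2,v_5] + [v_2,v_4],
  ∂[v_0,v_1,v_5] = [v_1,v_5] − [v_0,v_5] + [v_0,v_1].
This gives a 15×10 integer matrix of rank 10; reducing to Smith normal form yields diagonal entries (1,1,1,1,1,1,1,1,1,2).

From H_k ≅ ker(∂_k) / im(∂_{k+1}) we obtain:

  H_0: rank C_0 − rank ∂_1 = 6 − 5 = 1, and the invariant factors of ∂_1 are all 1, so H_0 ≅ Z.
  H_1: rank ker ∂_1 − rank ∂_2 = (15 − 5) − 10 = 0, and ∂_2 has invariant factor 2 > 1, so H_1 ≅ Z/2.
  H_2: rank ker ∂_2 − rank ∂_3 = (10 − 10) − 0 = 0, and there is no ∂_3, so H_2 ≅ 0.

As a check, the Euler characteristic is 6 − 15 + 10 = 1, which agrees with 1 − 0 + 0 = 1.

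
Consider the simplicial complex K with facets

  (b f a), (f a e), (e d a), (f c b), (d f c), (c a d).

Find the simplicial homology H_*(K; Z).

H_0 = Z,  H_1 = Z,  H_2 = 0.

Order the vertices as a < b < c < d < e < f. Listing each simplex with vertices in this order, K has dimension 2 with simplices:

  0-simplices (6): a, b, c, d, e, f
  1-simplices (12): ab, ac, ad, ae, af, bc, bf, cd, cf, de, df, ef
  2-simplices (6): abf, acd, ade, aef, bcf, cdf

giving chain groups C_0 ≅ Z^6, C_1 ≅ Z^12, C_2 ≅ Z^6.

The boundary map ∂_1: C_1 → C_0 is given by ∂[p,q] = [q] − [p]. For instance
  ∂bf = f − b.
As a 6×12 matrix over Z this has rank 5, with invariant factors (1,1,1,1,1).

The boundary map ∂_2: C_2 → C_1 maps a triangle to the signed sum of its edges. For instance
  ∂aef = ef − af + ae,
  ∂ade = de − ae + ad.
As a 12×6 matrix over Z this has rank 6, with invariant factors (1,1,1,1,1,1).

Reading off H_k = ker ∂_k / im ∂_{k+1}:

  H_0: rank C_0 − rank ∂_1 = 6 − 5 = 1, and the invariant factors of ∂_1 are all 1, so H_0 = Z.
  H_1: rank ker ∂_1 − rank ∂_2 = (12 − 5) − 6 = 1, and the invariant factors of ∂_2 are all 1, so H_1 = Z.
  H_2: rank ker ∂_2 − rank ∂_3 = (6 − 6) − 0 = 0, and there is no ∂_3, so H_2 = 0.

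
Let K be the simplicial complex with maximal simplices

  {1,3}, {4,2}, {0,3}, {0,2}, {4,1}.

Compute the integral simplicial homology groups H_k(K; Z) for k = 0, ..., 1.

Fix the vertex order 0 < 1 < 2 < 3 < 4 and write every simplex with vertices in increasing order. Then dim K = 1 and the simplices of K are:

  0-simplices (5): [0], [1], [2], [3], [4]
  1-simplices (5): [0,2], [0,3], [1,3], [1,4], [2,4]

so the chain groups are C_0 ≅ Z^5, C_1 ≅ Z^5.

∂_1: C_1 → C_0 maps an edge to its endpoints' difference, ∂[p,q] = q − p.
As a 5×5 matrix over Z this has rank 4, with invariant factors (1,1,1,1).

Reading off H_k = ker ∂_k / im ∂_{k+1}:

  H_0: rank C_0 − rank ∂_1 = 5 − 4 = 1, and the invariant factors of ∂_1 are all 1, so H_0 = Z.
  H_1: rank ker ∂_1 − rank ∂_2 = (5 − 4) − 0 = 1, and there is no ∂_2, so H_1 = Z.

(K is a triangulation of the circle S^1.)

H_0 = Z,  H_1 = Z.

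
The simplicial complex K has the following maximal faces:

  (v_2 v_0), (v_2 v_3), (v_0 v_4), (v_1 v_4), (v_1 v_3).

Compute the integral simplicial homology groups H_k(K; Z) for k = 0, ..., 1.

H_0 = Z,  H_1 = Z.

Fix the vertex order v_0 < v_1 < v_2 < v_3 < v_4 and write every simplex with vertices in increasing order. Then dim K = 1 and the simplices of K are:

  0-simplices (5): [v_0], [v_1], [v_2], [v_3], [v_4]
  1-simplices (5): [v_0,v_2], [v_0,v_4], [v_1,v_3], [v_1,v_4], [v_2,v_3]

Hence C_0 ≅ Z^5, C_1 ≅ Z^5.

∂_1: C_1 → C_0 sends each edge [p,q] (with p < q) to q − p.
As a 5×5 matrix over Z this has rank 4, with invariant factors (1,1,1,1).

Now H_k = ker ∂_k / im ∂_{k+1}, so:

  H_0: rank C_0 − rank ∂_1 = 5 − 4 = 1, and the invariant factors of ∂_1 are all 1, so H_0 = Z.
  H_1: rank ker ∂_1 − rank ∂_2 = (5 − 4) − 0 = 1, and there is no ∂_2, so H_1 = Z.

As a check, the Euler characteristic is 5 − 5 = 0, which agrees with 1 − 1 = 0.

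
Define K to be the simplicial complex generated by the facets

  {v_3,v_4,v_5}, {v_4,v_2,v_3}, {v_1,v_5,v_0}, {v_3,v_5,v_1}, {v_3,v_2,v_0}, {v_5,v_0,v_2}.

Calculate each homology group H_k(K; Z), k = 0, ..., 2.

H_0 = Z,  H_1 = Z,  H_2 = 0.

Take the total order v_0 < v_1 < v_2 < v_3 < v_4 < v_5 on the vertex set. Then K (dimension 2) consists of the simplices:

  0-simplices (6): [v_0], [v_1], [v_2], [v_3], [v_4], [v_5]
  1-simplices (12): [v_0,v_1], [v_0,v_2], [v_0,v_3], [v_0,v_5], [v_1,v_3], [v_1,v_5], [v_2,v_3], [v_2,v_4], [v_2,v_5], [v_3,v_4], [v_3,v_5], [v_4,v_5]
  2-simplices (6): [v_0,v_1,v_5], [v_0,v_2,v_3], [v_0,v_2,v_5], [v_1,v_3,v_5], [v_2,v_3,v_4], [v_3,v_4,v_5]

so the chain groups are C_0 ≅ Z^6, C_1 ≅ Z^12, C_2 ≅ Z^6.

Boundary ∂_1: C_1 → C_0 is given by ∂[p,q] = [q] − [p].
This gives a 6×12 integer matrix of rank 5; reducing to Smith normal form yields diagonal entries (1,1,1,1,1).

Boundary ∂_2: C_2 → C_1 maps a triangle to the signed sum of its edges. For instance
  ∂[v_1,v_3,v_5] = [v_3,v_5] − [v_1,v_5] + [v_1,v_3],
  ∂[v_0,v_2,v_3] = [v_2,v_3] − [v_0,v_3] + [v_0,v_2].
This gives a 12×6 integer matrix of rank 6; reducing to Smith normal form yields diagonal entries (1,1,1,1,1,1).

Now H_k = ker ∂_k / im ∂_{k+1}, so:

  H_0: rank C_0 − rank ∂_1 = 6 − 5 = 1, and the invariant factors of ∂_1 are all 1, so H_0 = Z.
  H_1: rank ker ∂_1 − rank ∂_2 = (12 − 5) − 6 = 1, and the invariant factors of ∂_2 are all 1, so H_1 = Z.
  H_2: rank ker ∂_2 − rank ∂_3 = (6 − 6) − 0 = 0, and there is no ∂_3, so H_2 = 0.

As a check, the Euler characteristic is 6 − 12 + 6 = 0, which agrees with 1 − 1 + 0 = 0.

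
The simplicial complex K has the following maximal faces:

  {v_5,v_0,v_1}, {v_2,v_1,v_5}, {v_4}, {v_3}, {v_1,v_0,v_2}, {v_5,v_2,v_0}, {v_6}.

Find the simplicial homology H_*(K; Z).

Fix the vertex order v_0 < v_1 < v_2 < v_3 < v_4 < v_5 < v_6 and write every simplex with vertices in increasing order. Then dim K = 2 and the simplices of K are:

  0-simplices (7): [v_0], [v_1], [v_2], [v_3], [v_4], [v_5], [v_6]
  1-simplices (6): [v_0,v_1], [v_0,v_2], [v_0,v_5], [v_1,v_2], [v_1,v_5], [v_2,v_5]
  2-simplices (4): [v_0,v_1,v_2], [v_0,v_1,v_5], [v_0,v_2,v_5], [v_1,v_2,v_5]

giving chain groups C_0 ≅ Z^7, C_1 ≅ Z^6, C_2 ≅ Z^4.

The boundary map ∂_1: C_1 → C_0 maps an edge to its endpoints' difference, ∂[p,q] = q − p.
As a 7×6 matrix over Z this has rank 3, with invariant factors (1,1,1).

Boundary ∂_2: C_2 → C_1 acts by ∂[p,q,r] = [q,r] − [p,r] + [p,q]. For instance
  ∂[v_0,v_1,v_5] = [v_1,v_5] − [v_0,v_5] + [v_0,v_1],
  ∂[v_1,v_2,v_5] = [v_2,v_5] − [v_1,v_5] + [v_1,v_2].
The resulting 6×4 matrix has rank 3, and its Smith normal form has invariant factors (1,1,1).

Now H_k = ker ∂_k / im ∂_{k+1}, so:

  H_0: rank C_0 − rank ∂_1 = 7 − 3 = 4, and the invariant factors of ∂_1 are all 1, so H_0 = Z^4.
  H_1: rank ker ∂_1 − rank ∂_2 = (6 − 3) − 3 = 0, and the invariant factors of ∂_2 are all 1, so H_1 = 0.
  H_2: rank ker ∂_2 − rank ∂_3 = (4 − 3) − 0 = 1, and there is no ∂_3, so H_2 = Z.

H_0 ≅ Z^4,  H_1 = 0,  H_2 ≅ Z.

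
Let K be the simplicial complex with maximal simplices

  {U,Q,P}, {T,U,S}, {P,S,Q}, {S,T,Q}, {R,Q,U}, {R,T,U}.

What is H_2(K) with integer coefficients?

Order the vertices as P < Q < R < S < T < U. Listing each simplex with vertices in this order, K has dimension 2 with simplices:

  0-simplices (6): P, Q, R, S, T, U
  1-simplices (12): PQ, PS, PU, QR, QS, QT, QU, RT, RU, ST, SU, TU
  2-simplices (6): PQS, PQU, QRU, QST, RTU, STU

Hence C_0 ≅ Z^6, C_1 ≅ Z^12, C_2 ≅ Z^6.

The boundary map ∂_1: C_1 → C_0 sends each edge [p,q] (with p < q) to q − p. For instance
  ∂PS = S − P.
The resulting 6×12 matrix has rank 5, and its Smith normal form has invariant factors (1,1,1,1,1).

Boundary ∂_2: C_2 → C_1 acts by ∂[p,q,r] = [q,r] − [p,r] + [p,q]. For instance
  ∂RTU = TU − RU + RT,
  ∂PQS = QS − PS + PQ.
The 12×6 boundary matrix has rank 6 and Smith normal form diag(1,1,1,1,1,1).

From H_k ≅ ker(∂_k) / im(∂_{k+1}) we obtain:

  H_2: rank ker ∂_2 − rank ∂_3 = (6 − 6) − 0 = 0, and there is no ∂_3, so H_2 = 0.

(K is a triangulation of the cylinder S^1 x I.)

H_2 ≅ 0.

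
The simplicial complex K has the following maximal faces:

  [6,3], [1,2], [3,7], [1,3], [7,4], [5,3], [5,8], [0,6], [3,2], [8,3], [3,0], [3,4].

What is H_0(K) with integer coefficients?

H_0 ≅ Z.

Take the total order 0 < 1 < 2 < 3 < 4 < 5 < 6 < 7 < 8 on the vertex set. Then K (dimension 1) consists of the simplices:

  0-simplices (9): [0], [1], [2], [3], [4], [5], [6], [7], [8]
  1-simplices (12): [0,3], [0,6], [1,2], [1,3], [2,3], [3,4], [3,5], [3,6], [3,7], [3,8], [4,7], [5,8]

so the chain groups are C_0 ≅ Z^9, C_1 ≅ Z^12.

The boundary map ∂_1: C_1 → C_0 sends each edge [p,q] (with p < q) to q − p. For instance
  ∂[0,6] = [6] − [0].
As a 9×12 matrix over Z this has rank 8, with invariant factors (1,1,1,1,1,1,1,1).

Reading off H_k = ker ∂_k / im ∂_{k+1}:

  H_0: rank C_0 − rank ∂_1 = 9 − 8 = 1, and the invariant factors of ∂_1 are all 1, so H_0 ≅ Z.

(K is a triangulation of a wedge of 4 circles.)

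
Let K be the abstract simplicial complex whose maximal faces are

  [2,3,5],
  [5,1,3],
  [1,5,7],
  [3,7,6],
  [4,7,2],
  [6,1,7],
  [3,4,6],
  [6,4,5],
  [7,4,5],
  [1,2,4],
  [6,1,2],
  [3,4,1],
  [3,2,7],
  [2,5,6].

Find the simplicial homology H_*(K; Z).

H_0 ≅ Z,  H_1 ≅ Z^2,  H_2 ≅ Z.

Fix the vertex order 1 < 2 < 3 < 4 < 5 < 6 < 7 and write every simplex with vertices in increasing order. Then dim K = 2 and the simplices of K are:

  0-simplices (7): [1], [2], [3], [4], [5], [6], [7]
  1-simplices (21): [1,2], [1,3], [1,4], [1,5], [1,6], [1,7], [2,3], [2,4], [2,5], [2,6], [2,7], [3,4], [3,5], [3,6], [3,7], [4,5], [4,6], [4,7], [5,6], [5,7], [6,7]
  2-simplices (14): [1,2,4], [1,2,6], [1,3,4], [1,3,5], [1,5,7], [1,6,7], [2,3,5], [2,3,7], [2,4,7], [2,5,6], [3,4,6], [3,6,7], [4,5,6], [4,5,7]

so the chain groups are C_0 ≅ Z^7, C_1 ≅ Z^21, C_2 ≅ Z^14.

Boundary ∂_1: C_1 → C_0 sends each edge [p,q] (with p < q) to q − p.
The resulting 7×21 matrix has rank 6, and its Smith normal form has invariant factors (1,1,1,1,1,1).

Boundary ∂_2: C_2 → C_1 sends each 2-simplex [p,q,r] to [q,r] − [p,r] + [p,q]. For instance
  ∂[1,3,4] = [3,4] − [1,4] + [1,3],
  ∂[2,4,7] = [4,7] − [2,7] + [2,4].
The resulting 21×14 matrix has rank 13, and its Smith normal form has invariant factors (1,1,1,1,1,1,1,1,1,1,1,1,1).

From H_k ≅ ker(∂_k) / im(∂_{k+1}) we obtain:

  H_0: rank C_0 − rank ∂_1 = 7 − 6 = 1, and the invariant factors of ∂_1 are all 1, so H_0 ≅ Z.
  H_1: rank ker ∂_1 − rank ∂_2 = (21 − 6) − 13 = 2, and the invariant factors of ∂_2 are all 1, so H_1 ≅ Z^2.
  H_2: rank ker ∂_2 − rank ∂_3 = (14 − 13) − 0 = 1, and there is no ∂_3, so H_2 ≅ Z.

As a check, the Euler characteristic is 7 − 21 + 14 = 0, which agrees with 1 − 2 + 1 = 0.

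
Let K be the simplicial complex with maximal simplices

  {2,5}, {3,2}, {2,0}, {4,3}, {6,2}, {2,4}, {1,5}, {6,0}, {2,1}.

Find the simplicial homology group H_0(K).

H_0 = Z.

Fix the vertex order 0 < 1 < 2 < 3 < 4 < 5 < 6 and write every simplex with vertices in increasing order. Then dim K = 1 and the simplices of K are:

  0-simplices (7): [0], [1], [2], [3], [4], [5], [6]
  1-simplices (9): [0,2], [0,6], [1,2], [1,5], [2,3], [2,4], [2,5], [2,6], [3,4]

giving chain groups C_0 ≅ Z^7, C_1 ≅ Z^9.

Boundary ∂_1: C_1 → C_0 sends each edge [p,q] (with p < q) to q − p. For instance
  ∂[2,3] = [3] − [2].
The resulting 7×9 matrix has rank 6, and its Smith normal form has invariant factors (1,1,1,1,1,1).

Now H_k = ker ∂_k / im ∂_{k+1}, so:

  H_0: rank C_0 − rank ∂_1 = 7 − 6 = 1, and the invariant factors of ∂_1 are all 1, so H_0 ≅ Z.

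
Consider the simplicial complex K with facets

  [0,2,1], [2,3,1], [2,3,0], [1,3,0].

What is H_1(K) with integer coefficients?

H_1 ≅ 0.

Fix the vertex order 0 < 1 < 2 < 3 and write every simplex with vertices in increasing order. Then dim K = 2 and the simplices of K are:

  0-simplices (4): [0], [1], [2], [3]
  1-simplices (6): [0,1], [0,2], [0,3], [1,2], [1,3], [2,3]
  2-simplices (4): [0,1,2], [0,1,3], [0,2,3], [1,2,3]

giving chain groups C_0 ≅ Z^4, C_1 ≅ Z^6, C_2 ≅ Z^4.

∂_1: C_1 → C_0 maps an edge to its endpoints' difference, ∂[p,q] = q − p. For instance
  ∂[0,3] = [3] − [0].
As a 4×6 matrix over Z this has rank 3, with invariant factors (1,1,1).

The boundary map ∂_2: C_2 → C_1 maps a triangle to the signed sum of its edges. For instance
  ∂[0,1,2] = [1,2] − [0,2] + [0,1],
  ∂[0,2,3] = [2,3] − [0,3] + [0,2].
As a 6×4 matrix over Z this has rank 3, with invariant factors (1,1,1).

From H_k ≅ ker(∂_k) / im(∂_{k+1}) we obtain:

  H_1: rank ker ∂_1 − rank ∂_2 = (6 − 3) − 3 = 0, and the invariant factors of ∂_2 are all 1, so H_1 = 0.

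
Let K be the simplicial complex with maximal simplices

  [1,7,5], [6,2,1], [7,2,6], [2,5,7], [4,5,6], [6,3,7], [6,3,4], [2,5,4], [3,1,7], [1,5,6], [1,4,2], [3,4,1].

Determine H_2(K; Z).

H_2 ≅ 0.

We work with the vertex ordering 1 < 2 < 3 < 4 < 5 < 6 < 7. The simplices of K, each written with vertices in increasing order, are:

  0-simplices (7): [1], [2], [3], [4], [5], [6], [7]
  1-simplices (18): [1,2], [1,3], [1,4], [1,5], [1,6], [1,7], [2,4], [2,5], [2,6], [2,7], [3,4], [3,6], [3,7], [4,5], [4,6], [5,6], [5,7], [6,7]
  2-simplices (12): [1,2,4], [1,2,6], [1,3,4], [1,3,7], [1,5,6], [1,5,7], [2,4,5], [2,5,7], [2,6,7], [3,4,6], [3,6,7], [4,5,6]

Hence C_0 ≅ Z^7, C_1 ≅ Z^18, C_2 ≅ Z^12.

∂_1: C_1 → C_0 sends each edge [p,q] (with p < q) to q − p. For instance
  ∂[1,6] = [6] − [1].
The resulting 7×18 matrix has rank 6, and its Smith normal form has invariant factors (1,1,1,1,1,1).

Boundary ∂_2: C_2 → C_1 maps a triangle to the signed sum of its edges. For instance
  ∂[2,4,5] = [4,5] − [2,5] + [2,4],
  ∂[2,6,7] = [6,7] − [2,7] + [2,6].
The resulting 18×12 matrix has rank 12, and its Smith normal form has invariant factors (1,1,1,1,1,1,1,1,1,1,1,2).

Now H_k = ker ∂_k / im ∂_{k+1}, so:

  H_2: rank ker ∂_2 − rank ∂_3 = (12 − 12) − 0 = 0, and there is no ∂_3, so H_2 ≅ 0.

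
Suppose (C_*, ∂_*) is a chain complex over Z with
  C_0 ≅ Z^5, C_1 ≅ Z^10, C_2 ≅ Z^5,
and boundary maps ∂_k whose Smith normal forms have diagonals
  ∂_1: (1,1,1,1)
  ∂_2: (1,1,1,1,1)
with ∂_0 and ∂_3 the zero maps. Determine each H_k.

H_0 = Z,  H_1 = Z,  H_2 = 0.

H_0: b_0 = 5 − 0 − 4 = 1; torsion from ∂_1 factors > 1: none. So H_0 = Z.
H_1: b_1 = 10 − 4 − 5 = 1; torsion from ∂_2 factors > 1: none. So H_1 = Z.
H_2: b_2 = 5 − 5 − 0 = 0; torsion from ∂_3 factors > 1: none. So H_2 = 0.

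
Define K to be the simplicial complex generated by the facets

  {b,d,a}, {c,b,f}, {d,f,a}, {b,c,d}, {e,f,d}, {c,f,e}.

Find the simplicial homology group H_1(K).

H_1 = Z.

Fix the vertex order a < b < c < d < e < f and write every simplex with vertices in increasing order. Then dim K = 2 and the simplices of K are:

  0-simplices (6): a, b, c, d, e, f
  1-simplices (12): ab, ad, af, bc, bd, bf, cd, ce, cf, de, df, ef
  2-simplices (6): abd, adf, bcd, bcf, cef, def

so the chain groups are C_0 ≅ Z^6, C_1 ≅ Z^12, C_2 ≅ Z^6.

Boundary ∂_1: C_1 → C_0 maps an edge to its endpoints' difference, ∂[p,q] = q − p. For instance
  ∂cf = f − c.
The 6×12 boundary matrix has rank 5 and Smith normal form diag(1,1,1,1,1).

∂_2: C_2 → C_1 sends each 2-simplex [p,q,r] to [q,r] − [p,r] + [p,q]. For instance
  ∂adf = df − af + ad,
  ∂cef = ef − cf + ce.
This gives a 12×6 integer matrix of rank 6; reducing to Smith normal form yields diagonal entries (1,1,1,1,1,1).

Computing H_k = (kernel of ∂_k) / (image of ∂_{k+1}):

  H_1: rank ker ∂_1 − rank ∂_2 = (12 − 5) − 6 = 1, and the invariant factors of ∂_2 are all 1, so H_1 = Z.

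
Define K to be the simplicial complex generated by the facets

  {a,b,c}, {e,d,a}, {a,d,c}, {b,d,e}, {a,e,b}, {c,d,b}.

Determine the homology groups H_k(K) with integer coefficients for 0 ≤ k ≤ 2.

H_0 = Z,  H_1 = 0,  H_2 = Z.

K has 5 vertices, 9 edges, 6 triangles.
rank ∂_0 = 0, rank ∂_1 = 4 ⇒ b_0 = 5 − 0 − 4 = 1; all invariant factors of ∂_1 are 1 so no torsion. So H_0 = Z.
rank ∂_1 = 4, rank ∂_2 = 5 ⇒ b_1 = 9 − 4 − 5 = 0; all invariant factors of ∂_2 are 1 so no torsion. So H_1 = 0.
rank ∂_2 = 5, rank ∂_3 = 0 ⇒ b_2 = 6 − 5 − 0 = 1. So H_2 = Z.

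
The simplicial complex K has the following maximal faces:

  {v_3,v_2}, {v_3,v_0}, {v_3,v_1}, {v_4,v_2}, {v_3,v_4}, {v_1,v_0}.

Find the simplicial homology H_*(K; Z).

H_0 = Z,  H_1 = Z^2.

Take the total order v_0 < v_1 < v_2 < v_3 < v_4 on the vertex set. Then K (dimension 1) consists of the simplices:

  0-simplices (5): [v_0], [v_1], [v_2], [v_3], [v_4]
  1-simplices (6): [v_0,v_1], [v_0,v_3], [v_1,v_3], [v_2,v_3], [v_2,v_4], [v_3,v_4]

giving chain groups C_0 ≅ Z^5, C_1 ≅ Z^6.

The boundary map ∂_1: C_1 → C_0 sends each edge [p,q] (with p < q) to q − p.
The 5×6 boundary matrix has rank 4 and Smith normal form diag(1,1,1,1).

Reading off H_k = ker ∂_k / im ∂_{k+1}:

  H_0: rank C_0 − rank ∂_1 = 5 − 4 = 1, and the invariant factors of ∂_1 are all 1, so H_0 ≅ Z.
  H_1: rank ker ∂_1 − rank ∂_2 = (6 − 4) − 0 = 2, and there is no ∂_2, so H_1 ≅ Z^2.

As a check, the Euler characteristic is 5 − 6 = -1, which agrees with 1 − 2 = -1.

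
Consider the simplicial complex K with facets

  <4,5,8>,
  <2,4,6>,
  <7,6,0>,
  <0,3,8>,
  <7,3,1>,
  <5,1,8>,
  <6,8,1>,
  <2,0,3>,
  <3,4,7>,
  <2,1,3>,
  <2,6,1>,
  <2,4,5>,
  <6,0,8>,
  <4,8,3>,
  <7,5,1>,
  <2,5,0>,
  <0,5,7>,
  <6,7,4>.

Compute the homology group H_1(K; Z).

Take the total order 0 < 1 < 2 < 3 < 4 < 5 < 6 < 7 < 8 on the vertex set. Then K (dimension 2) consists of the simplices:

  0-simplices (9): [0], [1], [2], [3], [4], [5], [6], [7], [8]
  1-simplices (27): (27 of them)
  2-simplices (18): [0,2,3], [0,2,5], [0,3,8], [0,5,7], [0,6,7], [0,6,8], [1,2,3], [1,2,6], [1,3,7], [1,5,7], [1,5,8], [1,6,8], [2,4,5], [2,4,6], [3,4,7], [3,4,8], [4,5,8], [4,6,7]

so the chain groups are C_0 ≅ Z^9, C_1 ≅ Z^27, C_2 ≅ Z^18.

The boundary map ∂_1: C_1 → C_0 sends each edge [p,q] (with p < q) to q − p. For instance
  ∂[4,6] = [6] − [4].
The resulting 9×27 matrix has rank 8, and its Smith normal form has invariant factors (1,1,1,1,1,1,1,1).

Boundary ∂_2: C_2 → C_1 acts by ∂[p,q,r] = [q,r] − [p,r] + [p,q]. For instance
  ∂[0,2,5] = [2,5] − [0,5] + [0,2],
  ∂[0,6,8] = [6,8] − [0,8] + [0,6].
This gives a 27×18 integer matrix of rank 17; reducing to Smith normal form yields diagonal entries (1,1,1,1,1,1,1,1,1,1,1,1,1,1,1,1,1).

Reading off H_k = ker ∂_k / im ∂_{k+1}:

  H_1: rank ker ∂_1 − rank ∂_2 = (27 − 8) − 17 = 2, and the invariant factors of ∂_2 are all 1, so H_1 = Z^2.

(K is a triangulation of the torus T^2.)

H_1 = Z^2.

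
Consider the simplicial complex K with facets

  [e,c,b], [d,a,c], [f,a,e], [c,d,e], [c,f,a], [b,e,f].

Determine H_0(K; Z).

H_0 ≅ Z.

We work with the vertex ordering a < b < c < d < e < f. The simplices of K, each written with vertices in increasing order, are:

  0-simplices (6): a, b, c, d, e, f
  1-simplices (12): ac, ad, ae, af, bc, be, bf, cd, ce, cf, de, ef
  2-simplices (6): acd, acf, aef, bce, bef, cde

giving chain groups C_0 ≅ Z^6, C_1 ≅ Z^12, C_2 ≅ Z^6.

∂_1: C_1 → C_0 maps an edge to its endpoints' difference, ∂[p,q] = q − p.
The resulting 6×12 matrix has rank 5, and its Smith normal form has invariant factors (1,1,1,1,1).

∂_2: C_2 → C_1 acts by ∂[p,q,r] = [q,r] − [p,r] + [p,q]. For instance
  ∂aef = ef − af + ae,
  ∂cde = de − ce + cd.
This gives a 12×6 integer matrix of rank 6; reducing to Smith normal form yields diagonal entries (1,1,1,1,1,1).

From H_k ≅ ker(∂_k) / im(∂_{k+1}) we obtain:

  H_0: rank C_0 − rank ∂_1 = 6 − 5 = 1, and the invariant factors of ∂_1 are all 1, so H_0 ≅ Z.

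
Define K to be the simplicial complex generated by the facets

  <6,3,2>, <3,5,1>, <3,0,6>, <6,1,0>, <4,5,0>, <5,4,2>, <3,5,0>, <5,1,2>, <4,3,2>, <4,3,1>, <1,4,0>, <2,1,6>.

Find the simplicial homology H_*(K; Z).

H_0 ≅ Z,  H_1 ≅ Z/2,  H_2 = 0.

Order the vertices as 0 < 1 < 2 < 3 < 4 < 5 < 6. Listing each simplex with vertices in this order, K has dimension 2 with simplices:

  0-simplices (7): [0], [1], [2], [3], [4], [5], [6]
  1-simplices (18): [0,1], [0,3], [0,4], [0,5], [0,6], [1,2], [1,3], [1,4], [1,5], [1,6], [2,3], [2,4], [2,5], [2,6], [3,4], [3,5], [3,6], [4,5]
  2-simplices (12): [0,1,4], [0,1,6], [0,3,5], [0,3,6], [0,4,5], [1,2,5], [1,2,6], [1,3,4], [1,3,5], [2,3,4], [2,3,6], [2,4,5]

giving chain groups C_0 ≅ Z^7, C_1 ≅ Z^18, C_2 ≅ Z^12.

Boundary ∂_1: C_1 → C_0 is given by ∂[p,q] = [q] − [p].
The 7×18 boundary matrix has rank 6 and Smith normal form diag(1,1,1,1,1,1).

∂_2: C_2 → C_1 acts by ∂[p,q,r] = [q,r] − [p,r] + [p,q]. For instance
  ∂[0,3,5] = [3,5] − [0,5] + [0,3],
  ∂[1,3,4] = [3,4] − [1,4] + [1,3].
This gives a 18×12 integer matrix of rank 12; reducing to Smith normal form yields diagonal entries (1,1,1,1,1,1,1,1,1,1,1,2).

Computing H_k = (kernel of ∂_k) / (image of ∂_{k+1}):

  H_0: rank C_0 − rank ∂_1 = 7 − 6 = 1, and the invariant factors of ∂_1 are all 1, so H_0 ≅ Z.
  H_1: rank ker ∂_1 − rank ∂_2 = (18 − 6) − 12 = 0, and ∂_2 has invariant factor 2 > 1, so H_1 ≅ Z/2.
  H_2: rank ker ∂_2 − rank ∂_3 = (12 − 12) − 0 = 0, and there is no ∂_3, so H_2 ≅ 0.

As a check, the Euler characteristic is 7 − 18 + 12 = 1, which agrees with 1 − 0 + 0 = 1.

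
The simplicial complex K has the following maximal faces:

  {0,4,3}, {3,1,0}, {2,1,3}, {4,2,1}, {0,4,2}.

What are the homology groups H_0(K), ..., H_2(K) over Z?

H_0 = Z,  H_1 = Z,  H_2 = 0.

Order the vertices as 0 < 1 < 2 < 3 < 4. Listing each simplex with vertices in this order, K has dimension 2 with simplices:

  0-simplices (5): [0], [1], [2], [3], [4]
  1-simplices (10): [0,1], [0,2], [0,3], [0,4], [1,2], [1,3], [1,4], [2,3], [2,4], [3,4]
  2-simplices (5): [0,1,3], [0,2,4], [0,3,4], [1,2,3], [1,2,4]

giving chain groups C_0 ≅ Z^5, C_1 ≅ Z^10, C_2 ≅ Z^5.

∂_1: C_1 → C_0 maps an edge to its endpoints' difference, ∂[p,q] = q − p.
This gives a 5×10 integer matrix of rank 4; reducing to Smith normal form yields diagonal entries (1,1,1,1).

Boundary ∂_2: C_2 → C_1 sends each 2-simplex [p,q,r] to [q,r] − [p,r] + [p,q]. For instance
  ∂[1,2,3] = [2,3] − [1,3] + [1,2],
  ∂[0,3,4] = [3,4] − [0,4] + [0,3].
The resulting 10×5 matrix has rank 5, and its Smith normal form has invariant factors (1,1,1,1,1).

Now H_k = ker ∂_k / im ∂_{k+1}, so:

  H_0: rank C_0 − rank ∂_1 = 5 − 4 = 1, and the invariant factors of ∂_1 are all 1, so H_0 = Z.
  H_1: rank ker ∂_1 − rank ∂_2 = (10 − 4) − 5 = 1, and the invariant factors of ∂_2 are all 1, so H_1 = Z.
  H_2: rank ker ∂_2 − rank ∂_3 = (5 − 5) − 0 = 0, and there is no ∂_3, so H_2 = 0.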